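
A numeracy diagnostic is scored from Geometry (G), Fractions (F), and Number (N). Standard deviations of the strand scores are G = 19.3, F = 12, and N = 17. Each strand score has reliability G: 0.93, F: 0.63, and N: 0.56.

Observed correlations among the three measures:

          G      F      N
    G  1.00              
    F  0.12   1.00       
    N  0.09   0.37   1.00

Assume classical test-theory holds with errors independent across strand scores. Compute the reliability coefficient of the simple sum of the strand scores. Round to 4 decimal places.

Var(G+F+N) = 19.3² + 12² + 17² + 2·[19.3·12·0.12 + 19.3·17·0.09 + 12·17·0.37] = 805.49 + 265.602 = 1071.09.
Because errors are independent across components, Cov(Tᵢ,Tⱼ) = Cov(Xᵢ,Xⱼ); the off-diagonal part of the true-score variance is the same as above.
True-score variance = [19.3²·0.93 + 12²·0.63 + 17²·0.56] + 265.602 = 598.976 + 265.602 = 864.578.
Reliability = 864.578 / 1071.09 = 0.8072.

0.8072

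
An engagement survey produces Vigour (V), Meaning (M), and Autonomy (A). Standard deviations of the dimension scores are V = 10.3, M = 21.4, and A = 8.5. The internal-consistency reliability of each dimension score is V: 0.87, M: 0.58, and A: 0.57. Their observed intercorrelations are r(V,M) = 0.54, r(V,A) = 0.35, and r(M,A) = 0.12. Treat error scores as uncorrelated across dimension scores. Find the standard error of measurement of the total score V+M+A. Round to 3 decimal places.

15.401

Var(total) = 636.3 + 342.995 = 979.295.
True-score variance = 399.098 + 342.995 = 742.092, so reliability = 0.7578.
Error variance = 979.295 − 742.092 = 237.202; SEM = √237.202 = 15.401.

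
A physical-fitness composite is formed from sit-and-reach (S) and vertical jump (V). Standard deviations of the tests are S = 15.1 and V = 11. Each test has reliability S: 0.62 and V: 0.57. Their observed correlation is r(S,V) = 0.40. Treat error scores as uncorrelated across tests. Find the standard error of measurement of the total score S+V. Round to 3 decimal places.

Var(total) = 349.01 + 132.88 = 481.89.
True-score variance = 210.336 + 132.88 = 343.216, so reliability = 0.7122.
Error variance = 481.89 − 343.216 = 138.674; SEM = √138.674 = 11.776.

11.776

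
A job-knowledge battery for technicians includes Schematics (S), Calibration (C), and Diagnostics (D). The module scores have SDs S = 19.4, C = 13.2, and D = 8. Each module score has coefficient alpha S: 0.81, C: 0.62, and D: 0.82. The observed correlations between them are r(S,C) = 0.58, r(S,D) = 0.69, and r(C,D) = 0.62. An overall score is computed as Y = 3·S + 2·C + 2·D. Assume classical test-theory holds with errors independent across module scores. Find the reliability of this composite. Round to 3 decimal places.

Var(Y) = 3²·19.4² + 2²·13.2² + 2²·8² + 2·[6·19.4·13.2·0.58 + 6·19.4·8·0.69 + 4·13.2·8·0.62] = 4340.2 + 3591.15 = 7931.35.
Under uncorrelated errors the observed covariances equal the true-score covariances, so only the own-variance terms attenuate.
True-score variance = [3²·19.4²·0.81 + 2²·13.2²·0.62 + 2²·8²·0.82] + 3591.15 = 3385.7 + 3591.15 = 6976.85.
Reliability = 6976.85 / 7931.35 = 0.880.

0.880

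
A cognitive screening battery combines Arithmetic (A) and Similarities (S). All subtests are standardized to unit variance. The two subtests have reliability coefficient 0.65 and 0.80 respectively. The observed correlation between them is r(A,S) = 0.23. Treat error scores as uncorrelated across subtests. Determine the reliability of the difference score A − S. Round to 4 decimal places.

0.6429

Var(A−S) = 1 + 1 − 2·0.23 = 2 − 0.46 = 1.54.
Under uncorrelated errors the observed covariances equal the true-score covariances, so only the own-variance terms attenuate.
True-score variance = [0.65 + 0.80] − 0.46 = 1.45 − 0.46 = 0.99.
Reliability = 0.99 / 1.54 = 0.6429.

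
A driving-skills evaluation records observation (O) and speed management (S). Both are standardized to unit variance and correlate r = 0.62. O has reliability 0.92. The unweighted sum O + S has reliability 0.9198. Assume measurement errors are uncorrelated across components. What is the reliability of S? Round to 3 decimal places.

0.820

Var(O+S) = 2 + 2·0.62 = 3.240.
True-score variance = ρ_O + ρ_S + 2·0.62, so 0.9198 = (0.92 + ρ_S + 1.24) / 3.240.
ρ_S = 0.9198·3.240 − 0.92 − 1.24 = 0.820.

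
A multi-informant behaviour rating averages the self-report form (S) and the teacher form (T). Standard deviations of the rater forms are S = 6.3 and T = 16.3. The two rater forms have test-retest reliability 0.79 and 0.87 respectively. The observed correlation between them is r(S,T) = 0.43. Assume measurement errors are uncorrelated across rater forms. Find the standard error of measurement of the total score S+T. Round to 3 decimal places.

6.548

Var(total) = 305.38 + 88.3134 = 393.693.
True-score variance = 262.505 + 88.3134 = 350.819, so reliability = 0.8911.
Error variance = 393.693 − 350.819 = 42.8746; SEM = √42.8746 = 6.548.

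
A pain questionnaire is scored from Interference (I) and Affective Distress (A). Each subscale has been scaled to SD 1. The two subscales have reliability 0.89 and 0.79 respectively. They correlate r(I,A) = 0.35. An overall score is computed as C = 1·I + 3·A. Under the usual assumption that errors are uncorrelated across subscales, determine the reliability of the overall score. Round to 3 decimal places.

Var(C) = 1 + 3² + 2·[3·0.35] = 10 + 2.1 = 12.1.
Under uncorrelated errors the observed covariances equal the true-score covariances, so only the own-variance terms attenuate.
True-score variance = [0.89 + 3²·0.79] + 2.1 = 8 + 2.1 = 10.1.
Reliability = 10.1 / 12.1 = 0.835.

0.835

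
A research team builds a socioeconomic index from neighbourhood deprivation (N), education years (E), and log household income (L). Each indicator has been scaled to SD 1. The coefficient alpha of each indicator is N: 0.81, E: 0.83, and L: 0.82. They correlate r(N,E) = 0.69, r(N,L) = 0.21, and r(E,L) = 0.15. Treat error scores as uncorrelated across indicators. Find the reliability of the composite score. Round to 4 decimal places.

0.8941

Var(N+E+L) = 3 + 2·[0.69 + 0.21 + 0.15] = 3 + 2.1 = 5.1.
Because errors are independent across components, Cov(Tᵢ,Tⱼ) = Cov(Xᵢ,Xⱼ); the off-diagonal part of the true-score variance is the same as above.
True-score variance = [0.81 + 0.83 + 0.82] + 2.1 = 2.46 + 2.1 = 4.56.
Reliability = 4.56 / 5.1 = 0.8941.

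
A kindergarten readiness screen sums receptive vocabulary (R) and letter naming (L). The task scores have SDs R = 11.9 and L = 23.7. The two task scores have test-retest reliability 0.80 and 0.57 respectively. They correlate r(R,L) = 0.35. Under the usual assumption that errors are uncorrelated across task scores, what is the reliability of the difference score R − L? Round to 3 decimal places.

0.467

Var(R−L) = 11.9² + 23.7² − 2·11.9·23.7·0.35 = 703.3 − 197.421 = 505.879.
With uncorrelated errors the cross-covariances are all true-score covariance, so they carry over unchanged; only the diagonal terms shrink to ρᵢσᵢ².
True-score variance = [11.9²·0.80 + 23.7²·0.57] − 197.421 = 433.451 − 197.421 = 236.03.
Reliability = 236.03 / 505.879 = 0.467.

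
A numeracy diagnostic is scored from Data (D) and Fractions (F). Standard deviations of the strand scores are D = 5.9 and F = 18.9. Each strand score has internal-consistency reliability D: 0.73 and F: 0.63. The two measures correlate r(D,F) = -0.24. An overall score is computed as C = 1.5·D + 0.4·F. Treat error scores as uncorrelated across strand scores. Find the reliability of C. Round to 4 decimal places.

Var(C) = 1.5²·5.9² + 0.4²·18.9² + 2·[0.6·5.9·18.9·(-0.24)] = 135.476 − 32.1149 = 103.361.
With uncorrelated errors the cross-covariances are all true-score covariance, so they carry over unchanged; only the diagonal terms shrink to ρᵢσᵢ².
True-score variance = [1.5²·5.9²·0.73 + 0.4²·18.9²·0.63] − 32.1149 = 93.1822 − 32.1149 = 61.0673.
Reliability = 61.0673 / 103.361 = 0.5908.

0.5908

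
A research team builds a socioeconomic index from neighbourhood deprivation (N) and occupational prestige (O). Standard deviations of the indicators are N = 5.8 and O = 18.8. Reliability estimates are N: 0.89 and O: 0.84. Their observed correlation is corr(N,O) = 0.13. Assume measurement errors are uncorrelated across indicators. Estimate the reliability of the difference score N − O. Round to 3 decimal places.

Var(N−O) = 5.8² + 18.8² − 2·5.8·18.8·0.13 = 387.08 − 28.3504 = 358.73.
Under uncorrelated errors the observed covariances equal the true-score covariances, so only the own-variance terms attenuate.
True-score variance = [5.8²·0.89 + 18.8²·0.84] − 28.3504 = 326.829 − 28.3504 = 298.479.
Reliability = 298.479 / 358.73 = 0.832.

0.832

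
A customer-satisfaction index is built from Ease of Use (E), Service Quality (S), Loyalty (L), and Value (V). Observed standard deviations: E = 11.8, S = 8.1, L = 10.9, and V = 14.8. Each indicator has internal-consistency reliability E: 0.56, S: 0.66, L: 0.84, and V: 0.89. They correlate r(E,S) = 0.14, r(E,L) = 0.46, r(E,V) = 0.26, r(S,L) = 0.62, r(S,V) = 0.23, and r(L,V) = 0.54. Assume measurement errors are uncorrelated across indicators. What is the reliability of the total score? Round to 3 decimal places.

Var(E+S+L+V) = 11.8² + 8.1² + 10.9² + 14.8² + 2·[11.8·8.1·0.14 + 11.8·10.9·0.46 + 11.8·14.8·0.26 + 8.1·10.9·0.62 + 8.1·14.8·0.23 + 10.9·14.8·0.54] = 542.7 + 574.756 = 1117.46.
Because errors are independent across components, Cov(Tᵢ,Tⱼ) = Cov(Xᵢ,Xⱼ); the off-diagonal part of the true-score variance is the same as above.
True-score variance = [11.8²·0.56 + 8.1²·0.66 + 10.9²·0.84 + 14.8²·0.89] + 574.756 = 416.023 + 574.756 = 990.779.
Reliability = 990.779 / 1117.46 = 0.887.

0.887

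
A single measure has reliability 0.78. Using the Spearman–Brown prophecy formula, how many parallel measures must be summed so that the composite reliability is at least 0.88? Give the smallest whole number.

3

k ≥ ρ*(1−ρ₁)/(ρ₁(1−ρ*)) = 0.88·0.22 / (0.78·0.12) = 2.068.
Smallest integer k = 3.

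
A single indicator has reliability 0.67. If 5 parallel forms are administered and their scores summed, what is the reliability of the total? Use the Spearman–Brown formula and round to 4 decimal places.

ρ_k = kρ / (1 + (k−1)ρ) = 5·0.67 / (1 + 4·0.67) = 3.350 / 3.680 = 0.9103.

0.9103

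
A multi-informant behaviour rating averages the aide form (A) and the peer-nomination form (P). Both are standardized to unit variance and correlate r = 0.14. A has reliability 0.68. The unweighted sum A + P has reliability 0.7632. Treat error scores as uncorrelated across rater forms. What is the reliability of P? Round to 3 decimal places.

0.780

Var(A+P) = 2 + 2·0.14 = 2.280.
True-score variance = ρ_A + ρ_P + 2·0.14, so 0.7632 = (0.68 + ρ_P + 0.28) / 2.280.
ρ_P = 0.7632·2.280 − 0.68 − 0.28 = 0.780.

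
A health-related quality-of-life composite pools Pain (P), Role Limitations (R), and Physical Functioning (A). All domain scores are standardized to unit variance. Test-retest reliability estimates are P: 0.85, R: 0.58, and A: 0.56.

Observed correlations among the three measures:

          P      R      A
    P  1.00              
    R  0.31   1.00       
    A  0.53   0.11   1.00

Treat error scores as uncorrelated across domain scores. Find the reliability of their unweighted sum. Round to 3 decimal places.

0.794

Var(P+R+A) = 3 + 2·[0.31 + 0.53 + 0.11] = 3 + 1.9 = 4.9.
Under uncorrelated errors the observed covariances equal the true-score covariances, so only the own-variance terms attenuate.
True-score variance = [0.85 + 0.58 + 0.56] + 1.9 = 1.99 + 1.9 = 3.89.
Reliability = 3.89 / 4.9 = 0.794.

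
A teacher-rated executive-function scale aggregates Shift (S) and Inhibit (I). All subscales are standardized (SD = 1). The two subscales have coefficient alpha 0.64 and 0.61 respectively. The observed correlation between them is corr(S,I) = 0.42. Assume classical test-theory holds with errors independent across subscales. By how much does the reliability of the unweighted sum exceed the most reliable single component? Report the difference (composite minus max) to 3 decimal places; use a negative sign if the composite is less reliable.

Var(sum) = 2 + 0.84 = 2.84; true-score variance = 1.25 + 0.84 = 2.09; composite reliability = 0.7359.
Max component reliability = 0.6400.
Difference = 0.7359 − 0.6400 = 0.096.

0.096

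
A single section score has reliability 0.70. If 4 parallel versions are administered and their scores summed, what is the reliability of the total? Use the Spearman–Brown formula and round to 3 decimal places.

ρ_k = kρ / (1 + (k−1)ρ) = 4·0.70 / (1 + 3·0.70) = 2.800 / 3.100 = 0.903.

0.903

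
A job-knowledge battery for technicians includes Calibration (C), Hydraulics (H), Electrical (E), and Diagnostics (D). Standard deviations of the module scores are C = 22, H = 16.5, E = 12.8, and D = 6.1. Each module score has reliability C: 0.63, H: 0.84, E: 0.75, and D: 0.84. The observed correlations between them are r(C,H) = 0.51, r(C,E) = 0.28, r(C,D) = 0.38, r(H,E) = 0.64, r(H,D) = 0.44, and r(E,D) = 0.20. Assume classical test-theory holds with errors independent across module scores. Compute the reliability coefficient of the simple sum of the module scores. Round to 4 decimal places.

Var(C+H+E+D) = 22² + 16.5² + 12.8² + 6.1² + 2·[22·16.5·0.51 + 22·12.8·0.28 + 22·6.1·0.38 + 16.5·12.8·0.64 + 16.5·6.1·0.44 + 12.8·6.1·0.20] = 957.3 + 1020.09 = 1977.39.
Under uncorrelated errors the observed covariances equal the true-score covariances, so only the own-variance terms attenuate.
True-score variance = [22²·0.63 + 16.5²·0.84 + 12.8²·0.75 + 6.1²·0.84] + 1020.09 = 687.746 + 1020.09 = 1707.83.
Reliability = 1707.83 / 1977.39 = 0.8637.

0.8637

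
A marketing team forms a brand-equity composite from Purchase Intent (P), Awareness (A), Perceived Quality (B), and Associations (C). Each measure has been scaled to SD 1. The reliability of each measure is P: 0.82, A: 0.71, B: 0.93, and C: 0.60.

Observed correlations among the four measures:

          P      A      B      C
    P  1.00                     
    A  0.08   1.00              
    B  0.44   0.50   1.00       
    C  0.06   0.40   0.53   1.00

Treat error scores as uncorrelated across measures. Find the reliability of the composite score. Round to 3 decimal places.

Var(P+A+B+C) = 4 + 2·[0.08 + 0.44 + 0.06 + 0.50 + 0.40 + 0.53] = 4 + 4.02 = 8.02.
With uncorrelated errors the cross-covariances are all true-score covariance, so they carry over unchanged; only the diagonal terms shrink to ρᵢσᵢ².
True-score variance = [0.82 + 0.71 + 0.93 + 0.60] + 4.02 = 3.06 + 4.02 = 7.08.
Reliability = 7.08 / 8.02 = 0.883.

0.883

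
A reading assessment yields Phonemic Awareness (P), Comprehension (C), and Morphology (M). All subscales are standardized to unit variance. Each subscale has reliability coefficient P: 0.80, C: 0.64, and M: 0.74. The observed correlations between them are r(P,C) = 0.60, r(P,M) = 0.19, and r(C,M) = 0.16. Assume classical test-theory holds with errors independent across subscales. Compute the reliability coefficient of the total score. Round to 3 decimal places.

0.833

Var(P+C+M) = 3 + 2·[0.60 + 0.19 + 0.16] = 3 + 1.9 = 4.9.
Because errors are independent across components, Cov(Tᵢ,Tⱼ) = Cov(Xᵢ,Xⱼ); the off-diagonal part of the true-score variance is the same as above.
True-score variance = [0.80 + 0.64 + 0.74] + 1.9 = 2.18 + 1.9 = 4.08.
Reliability = 4.08 / 4.9 = 0.833.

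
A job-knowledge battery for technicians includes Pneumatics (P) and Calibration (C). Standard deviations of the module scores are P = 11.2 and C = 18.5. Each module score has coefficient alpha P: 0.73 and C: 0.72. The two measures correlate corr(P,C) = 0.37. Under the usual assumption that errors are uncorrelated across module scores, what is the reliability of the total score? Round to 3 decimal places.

Var(P+C) = 11.2² + 18.5² + 2·[11.2·18.5·0.37] = 467.69 + 153.328 = 621.018.
Under uncorrelated errors the observed covariances equal the true-score covariances, so only the own-variance terms attenuate.
True-score variance = [11.2²·0.73 + 18.5²·0.72] + 153.328 = 337.991 + 153.328 = 491.319.
Reliability = 491.319 / 621.018 = 0.791.

0.791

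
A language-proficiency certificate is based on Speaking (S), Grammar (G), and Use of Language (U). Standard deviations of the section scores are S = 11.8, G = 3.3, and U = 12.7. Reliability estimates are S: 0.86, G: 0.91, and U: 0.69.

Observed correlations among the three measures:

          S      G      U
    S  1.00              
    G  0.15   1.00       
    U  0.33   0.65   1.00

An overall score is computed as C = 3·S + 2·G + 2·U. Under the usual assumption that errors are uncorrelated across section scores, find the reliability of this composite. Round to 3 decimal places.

0.866

Var(C) = 3²·11.8² + 2²·3.3² + 2²·12.7² + 2·[6·11.8·3.3·0.15 + 6·11.8·12.7·0.33 + 4·3.3·12.7·0.65] = 1941.88 + 881.47 = 2823.35.
With uncorrelated errors the cross-covariances are all true-score covariance, so they carry over unchanged; only the diagonal terms shrink to ρᵢσᵢ².
True-score variance = [3²·11.8²·0.86 + 2²·3.3²·0.91 + 2²·12.7²·0.69] + 881.47 = 1562.52 + 881.47 = 2443.99.
Reliability = 2443.99 / 2823.35 = 0.866.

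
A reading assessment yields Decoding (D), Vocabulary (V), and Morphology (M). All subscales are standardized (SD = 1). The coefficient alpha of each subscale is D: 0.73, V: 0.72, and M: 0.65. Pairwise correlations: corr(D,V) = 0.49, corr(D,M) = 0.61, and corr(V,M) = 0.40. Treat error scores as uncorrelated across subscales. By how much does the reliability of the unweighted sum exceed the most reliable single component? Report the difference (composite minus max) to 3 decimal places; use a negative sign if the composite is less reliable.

Var(sum) = 3 + 3 = 6; true-score variance = 2.1 + 3 = 5.1; composite reliability = 0.8500.
Max component reliability = 0.7300.
Difference = 0.8500 − 0.7300 = 0.120.

0.120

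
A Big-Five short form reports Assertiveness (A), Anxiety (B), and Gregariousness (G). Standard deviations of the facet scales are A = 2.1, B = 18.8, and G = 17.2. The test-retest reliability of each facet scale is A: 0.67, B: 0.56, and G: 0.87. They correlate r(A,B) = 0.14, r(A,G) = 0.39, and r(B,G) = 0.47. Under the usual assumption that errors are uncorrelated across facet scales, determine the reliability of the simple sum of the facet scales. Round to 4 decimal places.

Var(A+B+G) = 2.1² + 18.8² + 17.2² + 2·[2.1·18.8·0.14 + 2.1·17.2·0.39 + 18.8·17.2·0.47] = 653.69 + 343.186 = 996.876.
Under uncorrelated errors the observed covariances equal the true-score covariances, so only the own-variance terms attenuate.
True-score variance = [2.1²·0.67 + 18.8²·0.56 + 17.2²·0.87] + 343.186 = 458.262 + 343.186 = 801.448.
Reliability = 801.448 / 996.876 = 0.8040.

0.8040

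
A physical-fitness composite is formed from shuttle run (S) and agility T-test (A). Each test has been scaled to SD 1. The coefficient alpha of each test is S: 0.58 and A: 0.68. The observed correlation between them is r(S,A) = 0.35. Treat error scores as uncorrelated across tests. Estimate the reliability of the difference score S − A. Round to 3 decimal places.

0.431

Var(S−A) = 1 + 1 − 2·0.35 = 2 − 0.7 = 1.3.
Because errors are independent across components, Cov(Tᵢ,Tⱼ) = Cov(Xᵢ,Xⱼ); the off-diagonal part of the true-score variance is the same as above.
True-score variance = [0.58 + 0.68] − 0.7 = 1.26 − 0.7 = 0.56.
Reliability = 0.56 / 1.3 = 0.431.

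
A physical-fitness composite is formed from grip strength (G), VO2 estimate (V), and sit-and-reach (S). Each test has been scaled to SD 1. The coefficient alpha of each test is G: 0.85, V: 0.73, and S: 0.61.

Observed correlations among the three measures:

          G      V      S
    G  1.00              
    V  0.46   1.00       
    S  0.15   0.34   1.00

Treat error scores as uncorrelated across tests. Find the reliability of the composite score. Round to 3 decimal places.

Var(G+V+S) = 3 + 2·[0.46 + 0.15 + 0.34] = 3 + 1.9 = 4.9.
With uncorrelated errors the cross-covariances are all true-score covariance, so they carry over unchanged; only the diagonal terms shrink to ρᵢσᵢ².
True-score variance = [0.85 + 0.73 + 0.61] + 1.9 = 2.19 + 1.9 = 4.09.
Reliability = 4.09 / 4.9 = 0.835.

0.835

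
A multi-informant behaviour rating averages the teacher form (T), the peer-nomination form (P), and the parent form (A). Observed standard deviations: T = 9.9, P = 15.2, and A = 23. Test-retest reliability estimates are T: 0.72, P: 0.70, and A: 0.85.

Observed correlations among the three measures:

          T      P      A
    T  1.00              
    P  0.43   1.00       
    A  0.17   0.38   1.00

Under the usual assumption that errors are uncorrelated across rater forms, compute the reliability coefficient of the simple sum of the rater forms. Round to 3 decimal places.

Var(T+P+A) = 9.9² + 15.2² + 23² + 2·[9.9·15.2·0.43 + 9.9·23·0.17 + 15.2·23·0.38] = 858.05 + 472.527 = 1330.58.
Because errors are independent across components, Cov(Tᵢ,Tⱼ) = Cov(Xᵢ,Xⱼ); the off-diagonal part of the true-score variance is the same as above.
True-score variance = [9.9²·0.72 + 15.2²·0.70 + 23²·0.85] + 472.527 = 681.945 + 472.527 = 1154.47.
Reliability = 1154.47 / 1330.58 = 0.868.

0.868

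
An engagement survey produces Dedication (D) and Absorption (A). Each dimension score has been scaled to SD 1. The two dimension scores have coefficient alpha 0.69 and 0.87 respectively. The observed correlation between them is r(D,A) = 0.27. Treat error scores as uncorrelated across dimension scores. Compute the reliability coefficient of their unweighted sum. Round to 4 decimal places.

0.8268

Var(D+A) = 2 + 2·[0.27] = 2 + 0.54 = 2.54.
Because errors are independent across components, Cov(Tᵢ,Tⱼ) = Cov(Xᵢ,Xⱼ); the off-diagonal part of the true-score variance is the same as above.
True-score variance = [0.69 + 0.87] + 0.54 = 1.56 + 0.54 = 2.1.
Reliability = 2.1 / 2.54 = 0.8268.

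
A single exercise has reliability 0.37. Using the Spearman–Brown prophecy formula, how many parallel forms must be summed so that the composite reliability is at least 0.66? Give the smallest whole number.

k ≥ ρ*(1−ρ₁)/(ρ₁(1−ρ*)) = 0.66·0.63 / (0.37·0.34) = 3.305.
Smallest integer k = 4.

4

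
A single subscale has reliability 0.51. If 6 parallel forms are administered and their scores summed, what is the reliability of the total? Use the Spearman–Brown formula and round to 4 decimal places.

ρ_k = kρ / (1 + (k−1)ρ) = 6·0.51 / (1 + 5·0.51) = 3.060 / 3.550 = 0.8620.

0.8620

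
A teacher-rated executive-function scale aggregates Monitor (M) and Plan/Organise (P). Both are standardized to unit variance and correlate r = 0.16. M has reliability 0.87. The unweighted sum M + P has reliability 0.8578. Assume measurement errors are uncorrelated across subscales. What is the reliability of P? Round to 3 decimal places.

Var(M+P) = 2 + 2·0.16 = 2.320.
True-score variance = ρ_M + ρ_P + 2·0.16, so 0.8578 = (0.87 + ρ_P + 0.32) / 2.320.
ρ_P = 0.8578·2.320 − 0.87 − 0.32 = 0.800.

0.800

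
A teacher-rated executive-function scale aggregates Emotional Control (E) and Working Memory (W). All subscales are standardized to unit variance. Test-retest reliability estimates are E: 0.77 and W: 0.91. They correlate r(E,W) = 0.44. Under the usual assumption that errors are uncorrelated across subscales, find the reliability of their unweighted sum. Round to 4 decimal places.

0.8889

Var(E+W) = 2 + 2·[0.44] = 2 + 0.88 = 2.88.
With uncorrelated errors the cross-covariances are all true-score covariance, so they carry over unchanged; only the diagonal terms shrink to ρᵢσᵢ².
True-score variance = [0.77 + 0.91] + 0.88 = 1.68 + 0.88 = 2.56.
Reliability = 2.56 / 2.88 = 0.8889.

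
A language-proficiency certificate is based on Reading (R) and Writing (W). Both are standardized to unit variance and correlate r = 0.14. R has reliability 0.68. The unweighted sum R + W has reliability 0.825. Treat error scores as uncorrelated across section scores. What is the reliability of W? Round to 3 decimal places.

0.921

Var(R+W) = 2 + 2·0.14 = 2.280.
True-score variance = ρ_R + ρ_W + 2·0.14, so 0.825 = (0.68 + ρ_W + 0.28) / 2.280.
ρ_W = 0.825·2.280 − 0.68 − 0.28 = 0.921.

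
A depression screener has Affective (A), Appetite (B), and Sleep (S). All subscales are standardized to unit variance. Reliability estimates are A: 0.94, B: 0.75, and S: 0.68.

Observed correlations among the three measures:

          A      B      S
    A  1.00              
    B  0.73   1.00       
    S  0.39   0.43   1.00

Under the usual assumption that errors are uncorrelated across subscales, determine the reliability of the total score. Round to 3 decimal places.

Var(A+B+S) = 3 + 2·[0.73 + 0.39 + 0.43] = 3 + 3.1 = 6.1.
With uncorrelated errors the cross-covariances are all true-score covariance, so they carry over unchanged; only the diagonal terms shrink to ρᵢσᵢ².
True-score variance = [0.94 + 0.75 + 0.68] + 3.1 = 2.37 + 3.1 = 5.47.
Reliability = 5.47 / 6.1 = 0.897.

0.897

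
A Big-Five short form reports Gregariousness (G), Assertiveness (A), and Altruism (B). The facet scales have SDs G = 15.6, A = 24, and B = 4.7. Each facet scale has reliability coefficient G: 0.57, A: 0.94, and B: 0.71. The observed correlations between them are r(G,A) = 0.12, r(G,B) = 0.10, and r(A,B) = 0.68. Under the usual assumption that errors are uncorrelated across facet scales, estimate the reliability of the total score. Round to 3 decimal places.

Var(G+A+B) = 15.6² + 24² + 4.7² + 2·[15.6·24·0.12 + 15.6·4.7·0.10 + 24·4.7·0.68] = 841.45 + 257.928 = 1099.38.
With uncorrelated errors the cross-covariances are all true-score covariance, so they carry over unchanged; only the diagonal terms shrink to ρᵢσᵢ².
True-score variance = [15.6²·0.57 + 24²·0.94 + 4.7²·0.71] + 257.928 = 695.839 + 257.928 = 953.767.
Reliability = 953.767 / 1099.38 = 0.868.

0.868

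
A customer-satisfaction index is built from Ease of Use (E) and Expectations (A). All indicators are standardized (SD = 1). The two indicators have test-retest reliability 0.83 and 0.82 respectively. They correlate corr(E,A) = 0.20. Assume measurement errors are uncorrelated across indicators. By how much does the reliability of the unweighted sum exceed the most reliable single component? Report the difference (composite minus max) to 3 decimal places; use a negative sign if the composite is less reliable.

Var(sum) = 2 + 0.4 = 2.4; true-score variance = 1.65 + 0.4 = 2.05; composite reliability = 0.8542.
Max component reliability = 0.8300.
Difference = 0.8542 − 0.8300 = 0.024.

0.024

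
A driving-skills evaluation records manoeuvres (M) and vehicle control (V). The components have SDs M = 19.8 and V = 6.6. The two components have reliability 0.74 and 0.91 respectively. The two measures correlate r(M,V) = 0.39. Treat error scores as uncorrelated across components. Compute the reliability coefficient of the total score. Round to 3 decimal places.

Var(M+V) = 19.8² + 6.6² + 2·[19.8·6.6·0.39] = 435.6 + 101.93 = 537.53.
With uncorrelated errors the cross-covariances are all true-score covariance, so they carry over unchanged; only the diagonal terms shrink to ρᵢσᵢ².
True-score variance = [19.8²·0.74 + 6.6²·0.91] + 101.93 = 329.749 + 101.93 = 431.68.
Reliability = 431.68 / 537.53 = 0.803.

0.803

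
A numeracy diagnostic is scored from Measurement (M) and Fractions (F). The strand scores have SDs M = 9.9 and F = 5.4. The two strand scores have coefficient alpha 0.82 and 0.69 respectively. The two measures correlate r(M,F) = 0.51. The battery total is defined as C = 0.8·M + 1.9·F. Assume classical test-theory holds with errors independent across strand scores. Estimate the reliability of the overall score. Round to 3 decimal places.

0.825

Var(C) = 0.8²·9.9² + 1.9²·5.4² + 2·[1.52·9.9·5.4·0.51] = 167.994 + 82.8844 = 250.878.
Because errors are independent across components, Cov(Tᵢ,Tⱼ) = Cov(Xᵢ,Xⱼ); the off-diagonal part of the true-score variance is the same as above.
True-score variance = [0.8²·9.9²·0.82 + 1.9²·5.4²·0.69] + 82.8844 = 124.07 + 82.8844 = 206.955.
Reliability = 206.955 / 250.878 = 0.825.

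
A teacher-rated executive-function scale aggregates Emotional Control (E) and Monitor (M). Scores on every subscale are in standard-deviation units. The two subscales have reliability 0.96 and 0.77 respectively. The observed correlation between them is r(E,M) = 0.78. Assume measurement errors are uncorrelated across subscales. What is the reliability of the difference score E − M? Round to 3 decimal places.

Var(E−M) = 1 + 1 − 2·0.78 = 2 − 1.56 = 0.44.
Because errors are independent across components, Cov(Tᵢ,Tⱼ) = Cov(Xᵢ,Xⱼ); the off-diagonal part of the true-score variance is the same as above.
True-score variance = [0.96 + 0.77] − 1.56 = 1.73 − 1.56 = 0.17.
Reliability = 0.17 / 0.44 = 0.386.

0.386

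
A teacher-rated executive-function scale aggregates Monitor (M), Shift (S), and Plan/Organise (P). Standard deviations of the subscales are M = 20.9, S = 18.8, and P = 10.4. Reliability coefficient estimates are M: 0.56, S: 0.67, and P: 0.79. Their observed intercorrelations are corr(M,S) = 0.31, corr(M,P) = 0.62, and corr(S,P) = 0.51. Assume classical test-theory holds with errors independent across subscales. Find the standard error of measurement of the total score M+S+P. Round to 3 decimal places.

Var(total) = 898.41 + 712.567 = 1610.98.
True-score variance = 566.865 + 712.567 = 1279.43, so reliability = 0.7942.
Error variance = 1610.98 − 1279.43 = 331.545; SEM = √331.545 = 18.208.

18.208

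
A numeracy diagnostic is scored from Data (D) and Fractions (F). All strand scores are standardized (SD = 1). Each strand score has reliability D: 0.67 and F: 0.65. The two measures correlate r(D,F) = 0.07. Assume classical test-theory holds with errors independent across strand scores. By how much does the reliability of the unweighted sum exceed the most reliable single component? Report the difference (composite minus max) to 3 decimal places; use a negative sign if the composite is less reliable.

Var(sum) = 2 + 0.14 = 2.14; true-score variance = 1.32 + 0.14 = 1.46; composite reliability = 0.6822.
Max component reliability = 0.6700.
Difference = 0.6822 − 0.6700 = 0.012.

0.012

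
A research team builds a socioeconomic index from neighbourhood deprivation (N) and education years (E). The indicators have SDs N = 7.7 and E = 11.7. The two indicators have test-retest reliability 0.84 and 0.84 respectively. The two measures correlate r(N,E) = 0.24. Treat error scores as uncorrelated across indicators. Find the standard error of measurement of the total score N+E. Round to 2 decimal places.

Var(total) = 196.18 + 43.2432 = 239.423.
True-score variance = 164.791 + 43.2432 = 208.034, so reliability = 0.8689.
Error variance = 239.423 − 208.034 = 31.3888; SEM = √31.3888 = 5.60.

5.60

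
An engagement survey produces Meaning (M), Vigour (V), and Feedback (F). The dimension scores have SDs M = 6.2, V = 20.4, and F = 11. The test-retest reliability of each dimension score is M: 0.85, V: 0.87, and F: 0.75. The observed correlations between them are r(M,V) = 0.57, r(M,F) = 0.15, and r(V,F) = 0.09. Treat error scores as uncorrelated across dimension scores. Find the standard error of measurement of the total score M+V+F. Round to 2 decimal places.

Var(total) = 575.6 + 205.039 = 780.639.
True-score variance = 485.483 + 205.039 = 690.522, so reliability = 0.8846.
Error variance = 780.639 − 690.522 = 90.1168; SEM = √90.1168 = 9.49.

9.49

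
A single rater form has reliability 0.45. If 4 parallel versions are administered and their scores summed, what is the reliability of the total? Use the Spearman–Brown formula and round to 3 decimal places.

ρ_k = kρ / (1 + (k−1)ρ) = 4·0.45 / (1 + 3·0.45) = 1.800 / 2.350 = 0.766.

0.766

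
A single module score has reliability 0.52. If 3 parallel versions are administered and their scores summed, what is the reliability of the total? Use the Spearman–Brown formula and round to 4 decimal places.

0.7647

ρ_k = kρ / (1 + (k−1)ρ) = 3·0.52 / (1 + 2·0.52) = 1.560 / 2.040 = 0.7647.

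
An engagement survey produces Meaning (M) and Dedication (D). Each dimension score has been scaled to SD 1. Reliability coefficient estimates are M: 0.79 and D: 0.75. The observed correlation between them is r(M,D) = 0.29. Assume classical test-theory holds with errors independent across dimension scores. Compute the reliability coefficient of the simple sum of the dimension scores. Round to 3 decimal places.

0.822

Var(M+D) = 2 + 2·[0.29] = 2 + 0.58 = 2.58.
With uncorrelated errors the cross-covariances are all true-score covariance, so they carry over unchanged; only the diagonal terms shrink to ρᵢσᵢ².
True-score variance = [0.79 + 0.75] + 0.58 = 1.54 + 0.58 = 2.12.
Reliability = 2.12 / 2.58 = 0.822.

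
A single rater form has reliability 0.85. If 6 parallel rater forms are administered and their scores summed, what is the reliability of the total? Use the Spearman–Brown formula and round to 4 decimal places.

ρ_k = kρ / (1 + (k−1)ρ) = 6·0.85 / (1 + 5·0.85) = 5.100 / 5.250 = 0.9714.

0.9714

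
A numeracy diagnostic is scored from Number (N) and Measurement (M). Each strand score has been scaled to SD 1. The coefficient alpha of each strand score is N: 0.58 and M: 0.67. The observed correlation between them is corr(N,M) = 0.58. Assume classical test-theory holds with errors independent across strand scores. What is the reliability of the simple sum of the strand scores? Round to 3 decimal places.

Var(N+M) = 2 + 2·[0.58] = 2 + 1.16 = 3.16.
Because errors are independent across components, Cov(Tᵢ,Tⱼ) = Cov(Xᵢ,Xⱼ); the off-diagonal part of the true-score variance is the same as above.
True-score variance = [0.58 + 0.67] + 1.16 = 1.25 + 1.16 = 2.41.
Reliability = 2.41 / 3.16 = 0.763.

0.763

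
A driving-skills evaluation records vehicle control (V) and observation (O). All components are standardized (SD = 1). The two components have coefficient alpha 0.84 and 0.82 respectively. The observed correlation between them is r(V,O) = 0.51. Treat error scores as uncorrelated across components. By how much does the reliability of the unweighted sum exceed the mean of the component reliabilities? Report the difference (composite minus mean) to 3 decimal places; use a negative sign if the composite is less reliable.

Var(sum) = 2 + 1.02 = 3.02; true-score variance = 1.66 + 1.02 = 2.68; composite reliability = 0.8874.
Mean component reliability = 0.8300.
Difference = 0.8874 − 0.8300 = 0.057.

0.057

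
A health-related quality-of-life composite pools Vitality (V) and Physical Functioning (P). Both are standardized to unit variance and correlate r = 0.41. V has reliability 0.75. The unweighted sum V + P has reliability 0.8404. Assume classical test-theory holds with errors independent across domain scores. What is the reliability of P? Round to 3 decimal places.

0.800

Var(V+P) = 2 + 2·0.41 = 2.820.
True-score variance = ρ_V + ρ_P + 2·0.41, so 0.8404 = (0.75 + ρ_P + 0.82) / 2.820.
ρ_P = 0.8404·2.820 − 0.75 − 0.82 = 0.800.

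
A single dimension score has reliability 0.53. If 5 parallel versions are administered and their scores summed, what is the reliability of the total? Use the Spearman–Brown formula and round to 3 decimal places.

ρ_k = kρ / (1 + (k−1)ρ) = 5·0.53 / (1 + 4·0.53) = 2.650 / 3.120 = 0.849.

0.849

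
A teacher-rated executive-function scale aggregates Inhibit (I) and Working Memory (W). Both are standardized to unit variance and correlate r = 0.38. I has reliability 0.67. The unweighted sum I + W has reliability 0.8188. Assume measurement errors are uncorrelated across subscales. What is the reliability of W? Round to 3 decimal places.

Var(I+W) = 2 + 2·0.38 = 2.760.
True-score variance = ρ_I + ρ_W + 2·0.38, so 0.8188 = (0.67 + ρ_W + 0.76) / 2.760.
ρ_W = 0.8188·2.760 − 0.67 − 0.76 = 0.830.

0.830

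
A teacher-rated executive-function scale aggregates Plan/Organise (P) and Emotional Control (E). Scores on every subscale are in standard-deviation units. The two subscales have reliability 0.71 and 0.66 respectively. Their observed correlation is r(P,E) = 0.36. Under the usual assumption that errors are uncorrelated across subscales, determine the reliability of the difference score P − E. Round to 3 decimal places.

Var(P−E) = 1 + 1 − 2·0.36 = 2 − 0.72 = 1.28.
Under uncorrelated errors the observed covariances equal the true-score covariances, so only the own-variance terms attenuate.
True-score variance = [0.71 + 0.66] − 0.72 = 1.37 − 0.72 = 0.65.
Reliability = 0.65 / 1.28 = 0.508.

0.508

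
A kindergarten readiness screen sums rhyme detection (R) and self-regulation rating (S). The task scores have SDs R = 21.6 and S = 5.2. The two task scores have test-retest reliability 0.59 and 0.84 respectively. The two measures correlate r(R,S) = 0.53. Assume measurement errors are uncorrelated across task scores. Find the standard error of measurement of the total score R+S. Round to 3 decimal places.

13.986

Var(total) = 493.6 + 119.059 = 612.659.
True-score variance = 297.984 + 119.059 = 417.043, so reliability = 0.6807.
Error variance = 612.659 − 417.043 = 195.616; SEM = √195.616 = 13.986.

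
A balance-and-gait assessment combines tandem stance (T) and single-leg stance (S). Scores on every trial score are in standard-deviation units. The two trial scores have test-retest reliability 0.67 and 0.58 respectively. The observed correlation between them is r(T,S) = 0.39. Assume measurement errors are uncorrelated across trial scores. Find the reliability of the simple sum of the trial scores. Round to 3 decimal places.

0.730

Var(T+S) = 2 + 2·[0.39] = 2 + 0.78 = 2.78.
With uncorrelated errors the cross-covariances are all true-score covariance, so they carry over unchanged; only the diagonal terms shrink to ρᵢσᵢ².
True-score variance = [0.67 + 0.58] + 0.78 = 1.25 + 0.78 = 2.03.
Reliability = 2.03 / 2.78 = 0.730.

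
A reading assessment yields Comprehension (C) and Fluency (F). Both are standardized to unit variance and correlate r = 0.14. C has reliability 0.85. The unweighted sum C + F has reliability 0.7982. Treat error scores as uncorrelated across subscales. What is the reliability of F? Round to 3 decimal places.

0.690

Var(C+F) = 2 + 2·0.14 = 2.280.
True-score variance = ρ_C + ρ_F + 2·0.14, so 0.7982 = (0.85 + ρ_F + 0.28) / 2.280.
ρ_F = 0.7982·2.280 − 0.85 − 0.28 = 0.690.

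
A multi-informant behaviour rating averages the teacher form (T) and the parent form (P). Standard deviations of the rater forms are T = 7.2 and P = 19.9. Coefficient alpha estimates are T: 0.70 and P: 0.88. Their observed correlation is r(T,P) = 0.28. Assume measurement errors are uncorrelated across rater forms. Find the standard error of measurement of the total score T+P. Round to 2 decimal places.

7.94

Var(total) = 447.85 + 80.2368 = 528.087.
True-score variance = 384.777 + 80.2368 = 465.014, so reliability = 0.8806.
Error variance = 528.087 − 465.014 = 63.0732; SEM = √63.0732 = 7.94.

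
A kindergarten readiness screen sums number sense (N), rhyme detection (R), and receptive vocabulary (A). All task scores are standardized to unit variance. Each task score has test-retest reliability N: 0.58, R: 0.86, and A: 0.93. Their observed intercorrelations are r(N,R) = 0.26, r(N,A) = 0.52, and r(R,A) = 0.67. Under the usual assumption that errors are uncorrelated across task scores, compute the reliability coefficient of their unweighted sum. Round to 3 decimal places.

Var(N+R+A) = 3 + 2·[0.26 + 0.52 + 0.67] = 3 + 2.9 = 5.9.
Under uncorrelated errors the observed covariances equal the true-score covariances, so only the own-variance terms attenuate.
True-score variance = [0.58 + 0.86 + 0.93] + 2.9 = 2.37 + 2.9 = 5.27.
Reliability = 5.27 / 5.9 = 0.893.

0.893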